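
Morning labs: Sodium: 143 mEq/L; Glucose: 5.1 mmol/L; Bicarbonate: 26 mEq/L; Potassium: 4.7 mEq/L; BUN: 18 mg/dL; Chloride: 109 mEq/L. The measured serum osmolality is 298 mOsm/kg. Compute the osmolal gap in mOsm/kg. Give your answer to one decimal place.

Calculated osmolality = 2·Na + glucose + BUN/2.8
= 2·143 + 5.1 + 18/2.8
= 286 + 5.10 + 6.43
= 297.53 mOsm/kg ≈ 297.5 mOsm/kg
Osmolar gap = measured − calculated = 298 − 297.5 = 0.5 mOsm/kg

0.5 mOsm/kg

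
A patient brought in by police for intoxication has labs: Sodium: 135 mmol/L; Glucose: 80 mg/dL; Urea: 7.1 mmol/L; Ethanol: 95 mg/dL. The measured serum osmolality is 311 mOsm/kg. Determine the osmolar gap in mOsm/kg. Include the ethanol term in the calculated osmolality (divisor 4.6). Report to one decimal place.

Calculated osmolality = 2·Na + glucose/18 + urea + ethanol/4.6
= 2·135 + 80/18 + 7.1 + 95/4.6
= 270 + 4.44 + 7.10 + 20.65
= 302.19 mOsm/kg ≈ 302.2 mOsm/kg
Osmolar gap = measured − calculated = 311 − 302.2 = 8.8 mOsm/kg

8.8 mOsm/kg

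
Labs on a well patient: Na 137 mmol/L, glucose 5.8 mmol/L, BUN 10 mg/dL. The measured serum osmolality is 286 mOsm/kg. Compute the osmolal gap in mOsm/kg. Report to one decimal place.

Calculated osmolality = 2·Na + glucose + BUN/2.8
= 2·137 + 5.8 + 10/2.8
= 274 + 5.80 + 3.57
= 283.37 mOsm/kg ≈ 283.4 mOsm/kg
Osmolar gap = measured − calculated = 286 − 283.4 = 2.6 mOsm/kg

2.6 mOsm/kg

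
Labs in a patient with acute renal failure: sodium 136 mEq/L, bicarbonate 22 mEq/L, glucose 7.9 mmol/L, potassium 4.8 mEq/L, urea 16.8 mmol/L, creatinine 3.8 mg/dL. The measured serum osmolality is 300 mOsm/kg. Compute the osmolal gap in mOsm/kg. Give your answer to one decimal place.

3.3 mOsm/kg

Calculated osmolality = 2·Na + glucose + urea
= 2·136 + 7.9 + 16.8
= 272 + 7.90 + 16.80
= 296.7 mOsm/kg ≈ 296.7 mOsm/kg
Osmolar gap = measured − calculated = 300 − 296.7 = 3.3 mOsm/kg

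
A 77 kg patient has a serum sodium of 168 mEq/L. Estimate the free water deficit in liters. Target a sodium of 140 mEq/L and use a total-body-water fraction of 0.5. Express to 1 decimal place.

TBW = 0.5 · 77 = 38.5 L
Free water deficit = TBW · (Na/140 − 1)
= 38.5 · (168/140 − 1)
= 38.5 · 0.2
= 7.7 L

7.7 L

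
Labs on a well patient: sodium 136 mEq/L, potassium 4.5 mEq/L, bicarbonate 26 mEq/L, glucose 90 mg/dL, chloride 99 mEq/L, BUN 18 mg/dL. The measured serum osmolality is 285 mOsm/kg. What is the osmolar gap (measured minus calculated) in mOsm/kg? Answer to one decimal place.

Calculated osmolality = 2·Na + glucose/18 + BUN/2.8
= 2·136 + 90/18 + 18/2.8
= 272 + 5 + 6.43
= 283.43 mOsm/kg ≈ 283.4 mOsm/kg
Osmolar gap = measured − calculated = 285 − 283.4 = 1.6 mOsm/kg

1.6 mOsm/kg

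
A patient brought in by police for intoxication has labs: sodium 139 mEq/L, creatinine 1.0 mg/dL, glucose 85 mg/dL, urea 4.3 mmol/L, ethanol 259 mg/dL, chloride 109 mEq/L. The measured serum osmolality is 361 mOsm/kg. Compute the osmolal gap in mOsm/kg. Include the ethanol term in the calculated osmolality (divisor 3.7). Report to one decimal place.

Calculated osmolality = 2·Na + glucose/18 + urea + ethanol/3.7
= 2·139 + 85/18 + 4.3 + 259/3.7
= 278 + 4.72 + 4.30 + 70
= 357.02 mOsm/kg ≈ 357.0 mOsm/kg
Osmolar gap = measured − calculated = 361 − 357.0 = 4.0 mOsm/kg

4.0 mOsm/kg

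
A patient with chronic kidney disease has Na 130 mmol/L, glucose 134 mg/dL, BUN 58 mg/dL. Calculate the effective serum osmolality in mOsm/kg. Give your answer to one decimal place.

Effective osmolality excludes urea (freely permeant across cell membranes):
2·Na + glucose/18
= 2·130 + 134/18
= 260 + 7.44
= 267.44 mOsm/kg

267.4 mOsm/kg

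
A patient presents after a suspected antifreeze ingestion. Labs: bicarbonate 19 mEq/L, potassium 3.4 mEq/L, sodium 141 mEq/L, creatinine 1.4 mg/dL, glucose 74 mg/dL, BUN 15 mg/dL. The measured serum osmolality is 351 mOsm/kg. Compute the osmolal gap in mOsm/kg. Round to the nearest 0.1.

59.5 mOsm/kg

Calculated osmolality = 2·Na + glucose/18 + BUN/2.8
= 2·141 + 74/18 + 15/2.8
= 282 + 4.11 + 5.36
= 291.47 mOsm/kg ≈ 291.5 mOsm/kg
Osmolar gap = measured − calculated = 351 − 291.5 = 59.5 mOsm/kg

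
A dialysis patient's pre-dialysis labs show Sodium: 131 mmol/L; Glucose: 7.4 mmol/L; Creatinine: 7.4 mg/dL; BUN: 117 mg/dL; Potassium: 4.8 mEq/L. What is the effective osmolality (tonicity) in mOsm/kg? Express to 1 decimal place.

Effective osmolality excludes urea (freely permeant across cell membranes):
2·Na + glucose
= 2·131 + 7.4
= 262 + 7.4
= 269.4 mOsm/kg

269.4 mOsm/kg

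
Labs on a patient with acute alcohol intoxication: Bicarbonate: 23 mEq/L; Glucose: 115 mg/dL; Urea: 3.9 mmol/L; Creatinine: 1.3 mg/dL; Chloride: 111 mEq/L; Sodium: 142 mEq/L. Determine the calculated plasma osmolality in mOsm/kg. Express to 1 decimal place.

Calculated osmolality = 2·Na + glucose/18 + urea
= 2·142 + 115/18 + 3.9
= 284 + 6.39 + 3.90
= 294.29 mOsm/kg

294.3 mOsm/kg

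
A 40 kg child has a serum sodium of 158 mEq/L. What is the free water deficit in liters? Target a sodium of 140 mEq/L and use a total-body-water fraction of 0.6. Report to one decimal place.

3.1 L

TBW = 0.6 · 40 = 24 L
Free water deficit = TBW · (Na/140 − 1)
= 24 · (158/140 − 1)
= 24 · 0.1286
= 3.09 L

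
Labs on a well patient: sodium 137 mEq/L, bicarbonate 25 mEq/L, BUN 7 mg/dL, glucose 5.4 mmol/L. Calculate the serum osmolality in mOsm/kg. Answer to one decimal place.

281.9 mOsm/kg

Calculated osmolality = 2·Na + glucose + BUN/2.8
= 2·137 + 5.4 + 7/2.8
= 274 + 5.40 + 2.50
= 281.9 mOsm/kg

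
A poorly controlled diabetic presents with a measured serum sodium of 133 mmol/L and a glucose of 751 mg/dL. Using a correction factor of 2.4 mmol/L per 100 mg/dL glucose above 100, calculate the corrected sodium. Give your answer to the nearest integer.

Corrected Na = measured Na + 2.4 · (glucose − 100)/100
= 133 + 2.4 · (751 − 100)/100
= 133 + 15.6
= 148.6 mmol/L

149 mmol/L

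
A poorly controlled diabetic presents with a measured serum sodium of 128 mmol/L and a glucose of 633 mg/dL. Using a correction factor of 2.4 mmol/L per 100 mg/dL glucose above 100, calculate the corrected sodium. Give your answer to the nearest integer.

141 mmol/L

Corrected Na = measured Na + 2.4 · (glucose − 100)/100
= 128 + 2.4 · (633 − 100)/100
= 128 + 12.8
= 140.8 mmol/L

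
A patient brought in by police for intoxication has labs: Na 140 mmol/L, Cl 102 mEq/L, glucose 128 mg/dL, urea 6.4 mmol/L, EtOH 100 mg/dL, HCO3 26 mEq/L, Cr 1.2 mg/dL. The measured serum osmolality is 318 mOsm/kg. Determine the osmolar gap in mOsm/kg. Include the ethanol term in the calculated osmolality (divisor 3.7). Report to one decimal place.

Calculated osmolality = 2·Na + glucose/18 + urea + ethanol/3.7
= 2·140 + 128/18 + 6.4 + 100/3.7
= 280 + 7.11 + 6.40 + 27.03
= 320.54 mOsm/kg ≈ 320.5 mOsm/kg
Osmolar gap = measured − calculated = 318 − 320.5 = -2.5 mOsm/kg

-2.5 mOsm/kg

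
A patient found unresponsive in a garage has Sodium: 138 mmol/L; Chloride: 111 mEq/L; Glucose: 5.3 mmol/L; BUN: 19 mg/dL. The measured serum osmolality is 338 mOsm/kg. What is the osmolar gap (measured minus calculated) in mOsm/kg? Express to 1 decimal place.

49.9 mOsm/kg

Calculated osmolality = 2·Na + glucose + BUN/2.8
= 2·138 + 5.3 + 19/2.8
= 276 + 5.30 + 6.79
= 288.09 mOsm/kg ≈ 288.1 mOsm/kg
Osmolar gap = measured − calculated = 338 − 288.1 = 49.9 mOsm/kg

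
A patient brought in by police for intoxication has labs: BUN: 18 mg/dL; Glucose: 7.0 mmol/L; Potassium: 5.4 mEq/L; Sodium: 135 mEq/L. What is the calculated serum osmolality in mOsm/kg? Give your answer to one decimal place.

283.4 mOsm/kg

Calculated osmolality = 2·Na + glucose + BUN/2.8
= 2·135 + 7 + 18/2.8
= 270 + 7 + 6.43
= 283.43 mOsm/kg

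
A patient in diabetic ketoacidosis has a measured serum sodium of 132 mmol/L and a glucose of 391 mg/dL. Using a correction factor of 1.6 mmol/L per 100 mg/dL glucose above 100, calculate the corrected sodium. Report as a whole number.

137 mmol/L

Corrected Na = measured Na + 1.6 · (glucose − 100)/100
= 132 + 1.6 · (391 − 100)/100
= 132 + 4.7
= 136.7 mmol/L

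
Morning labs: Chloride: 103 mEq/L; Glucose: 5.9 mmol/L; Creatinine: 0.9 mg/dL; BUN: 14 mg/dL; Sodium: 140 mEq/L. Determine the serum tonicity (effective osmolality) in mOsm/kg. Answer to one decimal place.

285.9 mOsm/kg

Effective osmolality excludes urea (freely permeant across cell membranes):
2·Na + glucose
= 2·140 + 5.9
= 280 + 5.9
= 285.9 mOsm/kg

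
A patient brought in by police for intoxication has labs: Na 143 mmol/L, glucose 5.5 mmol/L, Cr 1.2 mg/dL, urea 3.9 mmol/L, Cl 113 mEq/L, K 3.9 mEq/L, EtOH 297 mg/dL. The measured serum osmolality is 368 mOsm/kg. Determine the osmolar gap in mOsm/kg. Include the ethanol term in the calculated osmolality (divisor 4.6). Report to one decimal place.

Calculated osmolality = 2·Na + glucose + urea + ethanol/4.6
= 2·143 + 5.5 + 3.9 + 297/4.6
= 286 + 5.50 + 3.90 + 64.57
= 359.97 mOsm/kg ≈ 360.0 mOsm/kg
Osmolar gap = measured − calculated = 368 − 360.0 = 8.0 mOsm/kg

8.0 mOsm/kg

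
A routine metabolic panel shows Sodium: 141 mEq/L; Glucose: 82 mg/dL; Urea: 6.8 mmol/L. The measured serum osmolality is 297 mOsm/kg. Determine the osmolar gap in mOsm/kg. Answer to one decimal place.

3.6 mOsm/kg

Calculated osmolality = 2·Na + glucose/18 + urea
= 2·141 + 82/18 + 6.8
= 282 + 4.56 + 6.80
= 293.36 mOsm/kg ≈ 293.4 mOsm/kg
Osmolar gap = measured − calculated = 297 − 293.4 = 3.6 mOsm/kg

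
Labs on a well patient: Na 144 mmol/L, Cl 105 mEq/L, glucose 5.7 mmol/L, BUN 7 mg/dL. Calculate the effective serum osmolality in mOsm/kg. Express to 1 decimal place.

Effective osmolality excludes urea (freely permeant across cell membranes):
2·Na + glucose
= 2·144 + 5.7
= 288 + 5.7
= 293.7 mOsm/kg

293.7 mOsm/kg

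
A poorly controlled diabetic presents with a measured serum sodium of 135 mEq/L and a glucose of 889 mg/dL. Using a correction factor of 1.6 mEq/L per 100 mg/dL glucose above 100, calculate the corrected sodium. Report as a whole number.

Corrected Na = measured Na + 1.6 · (glucose − 100)/100
= 135 + 1.6 · (889 − 100)/100
= 135 + 12.6
= 147.6 mEq/L

148 mEq/L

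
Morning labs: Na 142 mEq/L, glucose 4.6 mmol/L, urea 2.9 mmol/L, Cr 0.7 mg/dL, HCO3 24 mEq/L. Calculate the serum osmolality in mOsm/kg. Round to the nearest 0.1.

291.5 mOsm/kg

Calculated osmolality = 2·Na + glucose + urea
= 2·142 + 4.6 + 2.9
= 284 + 4.60 + 2.90
= 291.5 mOsm/kg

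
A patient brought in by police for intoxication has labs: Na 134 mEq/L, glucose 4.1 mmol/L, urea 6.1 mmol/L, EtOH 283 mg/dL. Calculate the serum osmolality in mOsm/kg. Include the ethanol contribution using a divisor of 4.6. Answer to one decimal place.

339.7 mOsm/kg

Calculated osmolality = 2·Na + glucose + urea + ethanol/4.6
= 2·134 + 4.1 + 6.1 + 283/4.6
= 268 + 4.10 + 6.10 + 61.52
= 339.72 mOsm/kg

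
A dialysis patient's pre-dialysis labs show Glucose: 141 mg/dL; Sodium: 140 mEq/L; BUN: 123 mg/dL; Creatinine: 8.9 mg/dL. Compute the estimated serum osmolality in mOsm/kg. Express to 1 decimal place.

Calculated osmolality = 2·Na + glucose/18 + BUN/2.8
= 2·140 + 141/18 + 123/2.8
= 280 + 7.83 + 43.93
= 331.76 mOsm/kg

331.8 mOsm/kg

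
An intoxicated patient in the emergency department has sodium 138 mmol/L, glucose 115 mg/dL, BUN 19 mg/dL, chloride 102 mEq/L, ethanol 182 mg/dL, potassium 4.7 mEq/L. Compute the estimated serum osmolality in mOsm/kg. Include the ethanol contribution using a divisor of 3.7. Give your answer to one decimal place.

338.4 mOsm/kg

Calculated osmolality = 2·Na + glucose/18 + BUN/2.8 + ethanol/3.7
= 2·138 + 115/18 + 19/2.8 + 182/3.7
= 276 + 6.39 + 6.79 + 49.19
= 338.37 mOsm/kg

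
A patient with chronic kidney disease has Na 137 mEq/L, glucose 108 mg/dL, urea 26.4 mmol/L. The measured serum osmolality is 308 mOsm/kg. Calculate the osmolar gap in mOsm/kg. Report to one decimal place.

Calculated osmolality = 2·Na + glucose/18 + urea
= 2·137 + 108/18 + 26.4
= 274 + 6 + 26.40
= 306.4 mOsm/kg ≈ 306.4 mOsm/kg
Osmolar gap = measured − calculated = 308 − 306.4 = 1.6 mOsm/kg

1.6 mOsm/kg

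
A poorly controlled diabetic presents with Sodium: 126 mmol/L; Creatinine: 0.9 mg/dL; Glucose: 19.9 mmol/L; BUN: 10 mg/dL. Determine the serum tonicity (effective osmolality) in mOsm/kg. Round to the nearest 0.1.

Effective osmolality excludes urea (freely permeant across cell membranes):
2·Na + glucose
= 2·126 + 19.9
= 252 + 19.9
= 271.9 mOsm/kg

271.9 mOsm/kg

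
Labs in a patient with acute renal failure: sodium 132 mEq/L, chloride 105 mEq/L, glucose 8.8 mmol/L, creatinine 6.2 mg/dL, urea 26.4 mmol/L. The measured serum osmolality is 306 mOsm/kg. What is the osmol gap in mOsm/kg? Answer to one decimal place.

Calculated osmolality = 2·Na + glucose + urea
= 2·132 + 8.8 + 26.4
= 264 + 8.80 + 26.40
= 299.2 mOsm/kg ≈ 299.2 mOsm/kg
Osmolar gap = measured − calculated = 306 − 299.2 = 6.8 mOsm/kg

6.8 mOsm/kg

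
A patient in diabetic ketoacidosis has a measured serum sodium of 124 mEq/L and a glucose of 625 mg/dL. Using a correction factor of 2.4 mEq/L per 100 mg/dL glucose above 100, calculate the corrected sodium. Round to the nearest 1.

Corrected Na = measured Na + 2.4 · (glucose − 100)/100
= 124 + 2.4 · (625 − 100)/100
= 124 + 12.6
= 136.6 mEq/L

137 mEq/L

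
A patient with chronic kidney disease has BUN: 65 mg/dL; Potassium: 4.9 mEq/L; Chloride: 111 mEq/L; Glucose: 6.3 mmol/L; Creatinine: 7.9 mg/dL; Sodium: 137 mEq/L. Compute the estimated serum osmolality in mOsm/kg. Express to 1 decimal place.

303.5 mOsm/kg

Calculated osmolality = 2·Na + glucose + BUN/2.8
= 2·137 + 6.3 + 65/2.8
= 274 + 6.30 + 23.21
= 303.51 mOsm/kg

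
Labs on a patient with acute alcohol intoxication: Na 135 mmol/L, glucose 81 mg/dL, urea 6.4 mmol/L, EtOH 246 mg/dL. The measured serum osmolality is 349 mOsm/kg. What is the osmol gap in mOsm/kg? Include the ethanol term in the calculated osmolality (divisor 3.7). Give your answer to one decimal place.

Calculated osmolality = 2·Na + glucose/18 + urea + ethanol/3.7
= 2·135 + 81/18 + 6.4 + 246/3.7
= 270 + 4.50 + 6.40 + 66.49
= 347.39 mOsm/kg ≈ 347.4 mOsm/kg
Osmolar gap = measured − calculated = 349 − 347.4 = 1.6 mOsm/kg

1.6 mOsm/kg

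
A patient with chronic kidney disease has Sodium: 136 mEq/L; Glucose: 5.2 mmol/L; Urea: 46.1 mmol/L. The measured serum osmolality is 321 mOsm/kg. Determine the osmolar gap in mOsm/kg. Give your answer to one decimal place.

Calculated osmolality = 2·Na + glucose + urea
= 2·136 + 5.2 + 46.1
= 272 + 5.20 + 46.10
= 323.3 mOsm/kg ≈ 323.3 mOsm/kg
Osmolar gap = measured − calculated = 321 − 323.3 = -2.3 mOsm/kg

-2.3 mOsm/kg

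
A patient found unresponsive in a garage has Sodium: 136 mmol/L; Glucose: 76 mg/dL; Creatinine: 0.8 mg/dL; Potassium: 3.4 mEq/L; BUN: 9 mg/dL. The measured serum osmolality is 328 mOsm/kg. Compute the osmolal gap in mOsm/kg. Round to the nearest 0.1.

Calculated osmolality = 2·Na + glucose/18 + BUN/2.8
= 2·136 + 76/18 + 9/2.8
= 272 + 4.22 + 3.21
= 279.43 mOsm/kg ≈ 279.4 mOsm/kg
Osmolar gap = measured − calculated = 328 − 279.4 = 48.6 mOsm/kg

48.6 mOsm/kg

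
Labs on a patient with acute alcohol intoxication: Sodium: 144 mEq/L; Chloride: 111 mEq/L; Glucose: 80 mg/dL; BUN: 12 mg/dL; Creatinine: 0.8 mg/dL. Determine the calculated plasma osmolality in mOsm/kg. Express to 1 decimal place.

Calculated osmolality = 2·Na + glucose/18 + BUN/2.8
= 2·144 + 80/18 + 12/2.8
= 288 + 4.44 + 4.29
= 296.73 mOsm/kg

296.7 mOsm/kg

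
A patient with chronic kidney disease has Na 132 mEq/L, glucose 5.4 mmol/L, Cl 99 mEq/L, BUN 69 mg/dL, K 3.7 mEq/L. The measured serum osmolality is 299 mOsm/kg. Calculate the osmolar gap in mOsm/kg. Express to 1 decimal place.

Calculated osmolality = 2·Na + glucose + BUN/2.8
= 2·132 + 5.4 + 69/2.8
= 264 + 5.40 + 24.64
= 294.04 mOsm/kg ≈ 294.0 mOsm/kg
Osmolar gap = measured − calculated = 299 − 294.0 = 5.0 mOsm/kg

5.0 mOsm/kg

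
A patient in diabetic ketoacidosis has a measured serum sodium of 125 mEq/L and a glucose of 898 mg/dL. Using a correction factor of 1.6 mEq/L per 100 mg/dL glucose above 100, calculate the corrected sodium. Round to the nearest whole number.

138 mEq/L

Corrected Na = measured Na + 1.6 · (glucose − 100)/100
= 125 + 1.6 · (898 − 100)/100
= 125 + 12.8
= 137.8 mEq/L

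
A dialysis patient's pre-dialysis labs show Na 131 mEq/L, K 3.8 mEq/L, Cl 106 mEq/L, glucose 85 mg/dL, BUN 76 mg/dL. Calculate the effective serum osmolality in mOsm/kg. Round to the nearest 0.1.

266.7 mOsm/kg

Effective osmolality excludes urea (freely permeant across cell membranes):
2·Na + glucose/18
= 2·131 + 85/18
= 262 + 4.72
= 266.72 mOsm/kg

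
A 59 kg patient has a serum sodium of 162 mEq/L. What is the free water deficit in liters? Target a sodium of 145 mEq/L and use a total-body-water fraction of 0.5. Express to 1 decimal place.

3.5 L

TBW = 0.5 · 59 = 29.5 L
Free water deficit = TBW · (Na/145 − 1)
= 29.5 · (162/145 − 1)
= 29.5 · 0.1172
= 3.46 L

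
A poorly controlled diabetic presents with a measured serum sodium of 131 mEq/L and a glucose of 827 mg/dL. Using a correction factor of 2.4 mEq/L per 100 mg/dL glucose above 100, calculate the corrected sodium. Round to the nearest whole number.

Corrected Na = measured Na + 2.4 · (glucose − 100)/100
= 131 + 2.4 · (827 − 100)/100
= 131 + 17.4
= 148.4 mEq/L

148 mEq/L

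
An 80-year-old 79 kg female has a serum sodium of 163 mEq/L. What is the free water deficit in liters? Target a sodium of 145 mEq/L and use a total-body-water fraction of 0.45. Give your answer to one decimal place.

4.4 L

TBW = 0.45 · 79 = 35.55 L
Free water deficit = TBW · (Na/145 − 1)
= 35.55 · (163/145 − 1)
= 35.55 · 0.1241
= 4.41 L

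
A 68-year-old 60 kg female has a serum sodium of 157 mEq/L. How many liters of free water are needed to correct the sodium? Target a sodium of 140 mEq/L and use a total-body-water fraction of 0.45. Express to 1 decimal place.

TBW = 0.45 · 60 = 27 L
Free water deficit = TBW · (Na/140 − 1)
= 27 · (157/140 − 1)
= 27 · 0.1214
= 3.28 L

3.3 L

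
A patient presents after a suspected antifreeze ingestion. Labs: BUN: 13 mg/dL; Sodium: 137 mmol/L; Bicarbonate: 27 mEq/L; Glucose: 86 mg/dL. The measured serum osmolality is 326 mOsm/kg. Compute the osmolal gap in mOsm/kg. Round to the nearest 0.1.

Calculated osmolality = 2·Na + glucose/18 + BUN/2.8
= 2·137 + 86/18 + 13/2.8
= 274 + 4.78 + 4.64
= 283.42 mOsm/kg ≈ 283.4 mOsm/kg
Osmolar gap = measured − calculated = 326 − 283.4 = 42.6 mOsm/kg

42.6 mOsm/kg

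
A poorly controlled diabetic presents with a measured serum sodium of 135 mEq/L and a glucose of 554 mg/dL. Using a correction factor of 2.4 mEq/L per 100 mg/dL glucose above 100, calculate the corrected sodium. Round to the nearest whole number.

146 mEq/L

Corrected Na = measured Na + 2.4 · (glucose − 100)/100
= 135 + 2.4 · (554 − 100)/100
= 135 + 10.9
= 145.9 mEq/L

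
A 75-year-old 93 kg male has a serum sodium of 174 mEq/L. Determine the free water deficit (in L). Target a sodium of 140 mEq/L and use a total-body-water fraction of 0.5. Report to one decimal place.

11.3 L

TBW = 0.5 · 93 = 46.5 L
Free water deficit = TBW · (Na/140 − 1)
= 46.5 · (174/140 − 1)
= 46.5 · 0.2429
= 11.29 L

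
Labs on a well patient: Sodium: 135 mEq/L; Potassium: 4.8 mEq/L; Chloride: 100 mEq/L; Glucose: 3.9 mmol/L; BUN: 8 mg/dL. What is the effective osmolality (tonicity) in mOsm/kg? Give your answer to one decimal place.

273.9 mOsm/kg

Effective osmolality excludes urea (freely permeant across cell membranes):
2·Na + glucose
= 2·135 + 3.9
= 270 + 3.9
= 273.9 mOsm/kg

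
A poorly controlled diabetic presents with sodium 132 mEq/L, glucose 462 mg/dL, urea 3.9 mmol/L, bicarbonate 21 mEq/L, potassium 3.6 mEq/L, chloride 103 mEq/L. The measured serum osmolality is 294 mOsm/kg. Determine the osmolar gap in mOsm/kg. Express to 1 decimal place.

Calculated osmolality = 2·Na + glucose/18 + urea
= 2·132 + 462/18 + 3.9
= 264 + 25.67 + 3.90
= 293.57 mOsm/kg ≈ 293.6 mOsm/kg
Osmolar gap = measured − calculated = 294 − 293.6 = 0.4 mOsm/kg

0.4 mOsm/kg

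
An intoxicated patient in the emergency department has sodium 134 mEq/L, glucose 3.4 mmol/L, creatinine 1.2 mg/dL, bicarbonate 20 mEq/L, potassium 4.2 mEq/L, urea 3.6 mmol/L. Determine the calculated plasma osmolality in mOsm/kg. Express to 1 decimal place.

Calculated osmolality = 2·Na + glucose + urea
= 2·134 + 3.4 + 3.6
= 268 + 3.40 + 3.60
= 275 mOsm/kg

275.0 mOsm/kg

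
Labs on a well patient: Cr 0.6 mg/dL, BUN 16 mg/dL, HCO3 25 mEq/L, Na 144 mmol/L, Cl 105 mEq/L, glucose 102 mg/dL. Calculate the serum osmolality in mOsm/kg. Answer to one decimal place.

Calculated osmolality = 2·Na + glucose/18 + BUN/2.8
= 2·144 + 102/18 + 16/2.8
= 288 + 5.67 + 5.71
= 299.38 mOsm/kg

299.4 mOsm/kg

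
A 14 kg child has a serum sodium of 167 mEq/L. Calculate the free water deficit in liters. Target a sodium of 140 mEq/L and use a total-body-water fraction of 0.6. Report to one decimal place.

TBW = 0.6 · 14 = 8.4 L
Free water deficit = TBW · (Na/140 − 1)
= 8.4 · (167/140 − 1)
= 8.4 · 0.1929
= 1.62 L

1.6 L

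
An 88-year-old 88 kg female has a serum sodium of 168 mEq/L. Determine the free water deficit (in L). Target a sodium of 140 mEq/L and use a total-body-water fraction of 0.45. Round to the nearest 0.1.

7.9 L

TBW = 0.45 · 88 = 39.6 L
Free water deficit = TBW · (Na/140 − 1)
= 39.6 · (168/140 − 1)
= 39.6 · 0.2
= 7.92 L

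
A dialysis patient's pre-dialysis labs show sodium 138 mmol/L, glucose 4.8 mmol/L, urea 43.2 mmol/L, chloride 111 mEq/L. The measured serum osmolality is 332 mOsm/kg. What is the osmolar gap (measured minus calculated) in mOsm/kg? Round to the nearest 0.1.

Calculated osmolality = 2·Na + glucose + urea
= 2·138 + 4.8 + 43.2
= 276 + 4.80 + 43.20
= 324 mOsm/kg ≈ 324.0 mOsm/kg
Osmolar gap = measured − calculated = 332 − 324.0 = 8.0 mOsm/kg

8.0 mOsm/kg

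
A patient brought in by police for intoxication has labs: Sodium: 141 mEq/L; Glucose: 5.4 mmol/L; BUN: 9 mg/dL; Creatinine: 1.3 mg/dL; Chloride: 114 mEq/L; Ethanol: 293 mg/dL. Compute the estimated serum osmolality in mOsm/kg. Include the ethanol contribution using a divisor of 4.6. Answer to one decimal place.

354.3 mOsm/kg

Calculated osmolality = 2·Na + glucose + BUN/2.8 + ethanol/4.6
= 2·141 + 5.4 + 9/2.8 + 293/4.6
= 282 + 5.40 + 3.21 + 63.70
= 354.31 mOsm/kg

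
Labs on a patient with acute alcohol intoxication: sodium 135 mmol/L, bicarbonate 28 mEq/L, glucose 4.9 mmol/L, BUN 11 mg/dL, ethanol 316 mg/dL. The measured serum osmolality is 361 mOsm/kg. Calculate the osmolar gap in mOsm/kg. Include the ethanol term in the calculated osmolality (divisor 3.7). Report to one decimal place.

-3.2 mOsm/kg

Calculated osmolality = 2·Na + glucose + BUN/2.8 + ethanol/3.7
= 2·135 + 4.9 + 11/2.8 + 316/3.7
= 270 + 4.90 + 3.93 + 85.41
= 364.24 mOsm/kg ≈ 364.2 mOsm/kg
Osmolar gap = measured − calculated = 361 − 364.2 = -3.2 mOsm/kg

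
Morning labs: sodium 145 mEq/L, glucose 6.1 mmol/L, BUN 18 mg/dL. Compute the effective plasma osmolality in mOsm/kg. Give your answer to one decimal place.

296.1 mOsm/kg

Effective osmolality excludes urea (freely permeant across cell membranes):
2·Na + glucose
= 2·145 + 6.1
= 290 + 6.1
= 296.1 mOsm/kg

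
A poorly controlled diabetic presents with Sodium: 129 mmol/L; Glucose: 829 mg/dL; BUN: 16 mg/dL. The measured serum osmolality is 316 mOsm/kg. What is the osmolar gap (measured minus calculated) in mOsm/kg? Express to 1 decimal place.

6.2 mOsm/kg

Calculated osmolality = 2·Na + glucose/18 + BUN/2.8
= 2·129 + 829/18 + 16/2.8
= 258 + 46.06 + 5.71
= 309.77 mOsm/kg ≈ 309.8 mOsm/kg
Osmolar gap = measured − calculated = 316 − 309.8 = 6.2 mOsm/kg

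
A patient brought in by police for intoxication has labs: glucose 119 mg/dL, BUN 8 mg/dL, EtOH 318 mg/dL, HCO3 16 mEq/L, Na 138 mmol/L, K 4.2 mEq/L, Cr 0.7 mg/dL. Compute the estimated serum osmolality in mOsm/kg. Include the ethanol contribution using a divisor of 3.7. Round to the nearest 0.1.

Calculated osmolality = 2·Na + glucose/18 + BUN/2.8 + ethanol/3.7
= 2·138 + 119/18 + 8/2.8 + 318/3.7
= 276 + 6.61 + 2.86 + 85.95
= 371.42 mOsm/kg

371.4 mOsm/kg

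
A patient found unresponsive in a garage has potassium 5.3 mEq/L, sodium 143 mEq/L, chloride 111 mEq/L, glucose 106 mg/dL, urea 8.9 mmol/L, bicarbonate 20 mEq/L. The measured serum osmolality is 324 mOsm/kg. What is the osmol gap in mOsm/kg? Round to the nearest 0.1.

Calculated osmolality = 2·Na + glucose/18 + urea
= 2·143 + 106/18 + 8.9
= 286 + 5.89 + 8.90
= 300.79 mOsm/kg ≈ 300.8 mOsm/kg
Osmolar gap = measured − calculated = 324 − 300.8 = 23.2 mOsm/kg

23.2 mOsm/kg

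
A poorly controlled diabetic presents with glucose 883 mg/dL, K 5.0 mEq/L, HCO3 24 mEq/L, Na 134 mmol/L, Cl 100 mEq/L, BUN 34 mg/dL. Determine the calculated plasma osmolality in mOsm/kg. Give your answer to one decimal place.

Calculated osmolality = 2·Na + glucose/18 + BUN/2.8
= 2·134 + 883/18 + 34/2.8
= 268 + 49.06 + 12.14
= 329.2 mOsm/kg

329.2 mOsm/kg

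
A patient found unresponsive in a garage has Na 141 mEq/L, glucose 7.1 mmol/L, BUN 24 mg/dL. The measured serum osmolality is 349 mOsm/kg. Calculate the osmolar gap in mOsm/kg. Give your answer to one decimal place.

Calculated osmolality = 2·Na + glucose + BUN/2.8
= 2·141 + 7.1 + 24/2.8
= 282 + 7.10 + 8.57
= 297.67 mOsm/kg ≈ 297.7 mOsm/kg
Osmolar gap = measured − calculated = 349 − 297.7 = 51.3 mOsm/kg

51.3 mOsm/kg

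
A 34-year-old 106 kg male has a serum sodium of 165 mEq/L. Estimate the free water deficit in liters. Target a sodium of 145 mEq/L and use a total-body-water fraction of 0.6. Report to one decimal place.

TBW = 0.6 · 106 = 63.6 L
Free water deficit = TBW · (Na/145 − 1)
= 63.6 · (165/145 − 1)
= 63.6 · 0.1379
= 8.77 L

8.8 L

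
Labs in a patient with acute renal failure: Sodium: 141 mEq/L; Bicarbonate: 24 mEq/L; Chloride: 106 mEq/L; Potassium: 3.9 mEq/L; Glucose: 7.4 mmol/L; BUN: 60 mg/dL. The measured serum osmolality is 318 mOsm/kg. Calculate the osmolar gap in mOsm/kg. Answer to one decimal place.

7.2 mOsm/kg

Calculated osmolality = 2·Na + glucose + BUN/2.8
= 2·141 + 7.4 + 60/2.8
= 282 + 7.40 + 21.43
= 310.83 mOsm/kg ≈ 310.8 mOsm/kg
Osmolar gap = measured − calculated = 318 − 310.8 = 7.2 mOsm/kg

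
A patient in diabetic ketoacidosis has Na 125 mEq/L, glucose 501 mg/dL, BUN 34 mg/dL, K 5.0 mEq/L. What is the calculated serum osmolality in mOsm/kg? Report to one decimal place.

290.0 mOsm/kg

Calculated osmolality = 2·Na + glucose/18 + BUN/2.8
= 2·125 + 501/18 + 34/2.8
= 250 + 27.83 + 12.14
= 289.97 mOsm/kg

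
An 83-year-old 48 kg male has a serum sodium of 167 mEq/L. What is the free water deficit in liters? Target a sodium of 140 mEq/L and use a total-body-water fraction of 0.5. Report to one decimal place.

TBW = 0.5 · 48 = 24 L
Free water deficit = TBW · (Na/140 − 1)
= 24 · (167/140 − 1)
= 24 · 0.1929
= 4.63 L

4.6 L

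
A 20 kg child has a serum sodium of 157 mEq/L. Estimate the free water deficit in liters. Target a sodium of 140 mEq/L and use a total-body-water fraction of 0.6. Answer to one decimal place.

1.5 L

TBW = 0.6 · 20 = 12 L
Free water deficit = TBW · (Na/140 − 1)
= 12 · (157/140 − 1)
= 12 · 0.1214
= 1.46 L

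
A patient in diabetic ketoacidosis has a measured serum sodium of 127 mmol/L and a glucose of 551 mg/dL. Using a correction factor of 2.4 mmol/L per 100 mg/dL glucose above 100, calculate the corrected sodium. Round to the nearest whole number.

138 mmol/L

Corrected Na = measured Na + 2.4 · (glucose − 100)/100
= 127 + 2.4 · (551 − 100)/100
= 127 + 10.8
= 137.8 mmol/L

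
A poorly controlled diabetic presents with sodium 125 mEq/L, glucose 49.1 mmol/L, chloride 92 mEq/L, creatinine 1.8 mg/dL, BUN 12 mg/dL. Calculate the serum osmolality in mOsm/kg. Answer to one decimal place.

Calculated osmolality = 2·Na + glucose + BUN/2.8
= 2·125 + 49.1 + 12/2.8
= 250 + 49.10 + 4.29
= 303.39 mOsm/kg

303.4 mOsm/kg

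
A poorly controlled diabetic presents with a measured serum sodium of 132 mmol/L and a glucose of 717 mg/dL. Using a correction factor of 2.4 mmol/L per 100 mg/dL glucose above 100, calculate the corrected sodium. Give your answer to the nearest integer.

Corrected Na = measured Na + 2.4 · (glucose − 100)/100
= 132 + 2.4 · (717 − 100)/100
= 132 + 14.8
= 146.8 mmol/L

147 mmol/L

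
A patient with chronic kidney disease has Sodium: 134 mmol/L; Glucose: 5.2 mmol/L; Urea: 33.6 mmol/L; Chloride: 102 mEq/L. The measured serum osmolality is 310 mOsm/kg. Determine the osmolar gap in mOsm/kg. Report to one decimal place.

Calculated osmolality = 2·Na + glucose + urea
= 2·134 + 5.2 + 33.6
= 268 + 5.20 + 33.60
= 306.8 mOsm/kg ≈ 306.8 mOsm/kg
Osmolar gap = measured − calculated = 310 − 306.8 = 3.2 mOsm/kg

3.2 mOsm/kg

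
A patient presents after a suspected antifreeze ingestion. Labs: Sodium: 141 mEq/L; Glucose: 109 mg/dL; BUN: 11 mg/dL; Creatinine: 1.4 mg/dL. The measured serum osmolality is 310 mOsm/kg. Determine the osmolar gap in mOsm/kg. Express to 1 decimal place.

Calculated osmolality = 2·Na + glucose/18 + BUN/2.8
= 2·141 + 109/18 + 11/2.8
= 282 + 6.06 + 3.93
= 291.99 mOsm/kg ≈ 292.0 mOsm/kg
Osmolar gap = measured − calculated = 310 − 292.0 = 18.0 mOsm/kg

18.0 mOsm/kg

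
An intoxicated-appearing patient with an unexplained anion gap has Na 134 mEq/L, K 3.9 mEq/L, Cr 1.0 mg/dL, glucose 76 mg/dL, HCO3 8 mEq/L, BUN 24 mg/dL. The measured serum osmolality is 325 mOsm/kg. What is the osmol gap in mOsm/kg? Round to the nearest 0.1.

44.2 mOsm/kg

Calculated osmolality = 2·Na + glucose/18 + BUN/2.8
= 2·134 + 76/18 + 24/2.8
= 268 + 4.22 + 8.57
= 280.79 mOsm/kg ≈ 280.8 mOsm/kg
Osmolar gap = measured − calculated = 325 − 280.8 = 44.2 mOsm/kg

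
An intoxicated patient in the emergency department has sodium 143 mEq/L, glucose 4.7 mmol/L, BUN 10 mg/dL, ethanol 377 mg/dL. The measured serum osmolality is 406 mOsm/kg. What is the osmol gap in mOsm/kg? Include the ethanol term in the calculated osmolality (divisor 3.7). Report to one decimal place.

Calculated osmolality = 2·Na + glucose + BUN/2.8 + ethanol/3.7
= 2·143 + 4.7 + 10/2.8 + 377/3.7
= 286 + 4.70 + 3.57 + 101.89
= 396.16 mOsm/kg ≈ 396.2 mOsm/kg
Osmolar gap = measured − calculated = 406 − 396.2 = 9.8 mOsm/kg

9.8 mOsm/kg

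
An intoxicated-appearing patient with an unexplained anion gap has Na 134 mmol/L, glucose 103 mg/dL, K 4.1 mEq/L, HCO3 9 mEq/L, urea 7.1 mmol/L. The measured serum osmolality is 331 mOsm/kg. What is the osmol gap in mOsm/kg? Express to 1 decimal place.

Calculated osmolality = 2·Na + glucose/18 + urea
= 2·134 + 103/18 + 7.1
= 268 + 5.72 + 7.10
= 280.82 mOsm/kg ≈ 280.8 mOsm/kg
Osmolar gap = measured − calculated = 331 − 280.8 = 50.2 mOsm/kg

50.2 mOsm/kg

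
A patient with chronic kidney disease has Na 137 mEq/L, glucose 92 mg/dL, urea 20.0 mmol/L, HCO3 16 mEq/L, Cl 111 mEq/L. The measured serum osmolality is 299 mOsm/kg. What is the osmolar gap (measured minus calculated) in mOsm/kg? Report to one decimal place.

Calculated osmolality = 2·Na + glucose/18 + urea
= 2·137 + 92/18 + 20
= 274 + 5.11 + 20
= 299.11 mOsm/kg ≈ 299.1 mOsm/kg
Osmolar gap = measured − calculated = 299 − 299.1 = -0.1 mOsm/kg

-0.1 mOsm/kg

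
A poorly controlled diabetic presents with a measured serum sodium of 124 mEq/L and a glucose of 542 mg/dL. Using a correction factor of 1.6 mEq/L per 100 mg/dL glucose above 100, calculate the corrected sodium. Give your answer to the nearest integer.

131 mEq/L

Corrected Na = measured Na + 1.6 · (glucose − 100)/100
= 124 + 1.6 · (542 − 100)/100
= 124 + 7.1
= 131.1 mEq/L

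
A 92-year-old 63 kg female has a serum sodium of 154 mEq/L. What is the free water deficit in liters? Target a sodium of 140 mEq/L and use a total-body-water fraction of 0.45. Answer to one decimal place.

TBW = 0.45 · 63 = 28.35 L
Free water deficit = TBW · (Na/140 − 1)
= 28.35 · (154/140 − 1)
= 28.35 · 0.1
= 2.84 L

2.8 L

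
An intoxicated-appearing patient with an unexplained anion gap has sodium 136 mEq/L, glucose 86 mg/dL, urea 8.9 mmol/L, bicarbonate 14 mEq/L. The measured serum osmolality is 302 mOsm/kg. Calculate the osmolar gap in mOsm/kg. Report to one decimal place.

16.3 mOsm/kg

Calculated osmolality = 2·Na + glucose/18 + urea
= 2·136 + 86/18 + 8.9
= 272 + 4.78 + 8.90
= 285.68 mOsm/kg ≈ 285.7 mOsm/kg
Osmolar gap = measured − calculated = 302 − 285.7 = 16.3 mOsm/kg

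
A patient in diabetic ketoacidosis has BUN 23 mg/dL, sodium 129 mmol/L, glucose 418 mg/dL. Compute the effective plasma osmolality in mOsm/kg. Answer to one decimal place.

Effective osmolality excludes urea (freely permeant across cell membranes):
2·Na + glucose/18
= 2·129 + 418/18
= 258 + 23.22
= 281.22 mOsm/kg

281.2 mOsm/kg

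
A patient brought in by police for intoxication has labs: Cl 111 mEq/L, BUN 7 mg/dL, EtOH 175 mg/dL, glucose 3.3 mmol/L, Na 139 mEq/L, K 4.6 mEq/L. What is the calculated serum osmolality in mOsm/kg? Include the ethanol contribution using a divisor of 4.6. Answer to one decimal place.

321.8 mOsm/kg

Calculated osmolality = 2·Na + glucose + BUN/2.8 + ethanol/4.6
= 2·139 + 3.3 + 7/2.8 + 175/4.6
= 278 + 3.30 + 2.50 + 38.04
= 321.84 mOsm/kg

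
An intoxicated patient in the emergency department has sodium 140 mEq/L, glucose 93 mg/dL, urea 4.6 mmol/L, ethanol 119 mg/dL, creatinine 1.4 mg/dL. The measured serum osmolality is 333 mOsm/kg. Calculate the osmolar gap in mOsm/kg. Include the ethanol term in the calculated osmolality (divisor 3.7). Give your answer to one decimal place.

Calculated osmolality = 2·Na + glucose/18 + urea + ethanol/3.7
= 2·140 + 93/18 + 4.6 + 119/3.7
= 280 + 5.17 + 4.60 + 32.16
= 321.93 mOsm/kg ≈ 321.9 mOsm/kg
Osmolar gap = measured − calculated = 333 − 321.9 = 11.1 mOsm/kg

11.1 mOsm/kg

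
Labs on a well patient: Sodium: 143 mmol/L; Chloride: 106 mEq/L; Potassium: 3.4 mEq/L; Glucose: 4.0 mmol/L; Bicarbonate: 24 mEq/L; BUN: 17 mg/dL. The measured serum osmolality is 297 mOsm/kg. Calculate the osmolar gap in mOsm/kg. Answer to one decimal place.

0.9 mOsm/kg

Calculated osmolality = 2·Na + glucose + BUN/2.8
= 2·143 + 4 + 17/2.8
= 286 + 4 + 6.07
= 296.07 mOsm/kg ≈ 296.1 mOsm/kg
Osmolar gap = measured − calculated = 297 − 296.1 = 0.9 mOsm/kg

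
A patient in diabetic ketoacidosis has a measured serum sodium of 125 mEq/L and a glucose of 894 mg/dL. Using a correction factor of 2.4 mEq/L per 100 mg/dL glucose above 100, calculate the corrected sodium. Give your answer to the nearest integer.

144 mEq/L

Corrected Na = measured Na + 2.4 · (glucose − 100)/100
= 125 + 2.4 · (894 − 100)/100
= 125 + 19.1
= 144.1 mEq/L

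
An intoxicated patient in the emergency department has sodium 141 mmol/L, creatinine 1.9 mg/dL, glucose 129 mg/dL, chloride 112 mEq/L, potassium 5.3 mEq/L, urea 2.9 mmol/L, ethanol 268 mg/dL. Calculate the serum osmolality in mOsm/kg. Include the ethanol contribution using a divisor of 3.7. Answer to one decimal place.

Calculated osmolality = 2·Na + glucose/18 + urea + ethanol/3.7
= 2·141 + 129/18 + 2.9 + 268/3.7
= 282 + 7.17 + 2.90 + 72.43
= 364.5 mOsm/kg

364.5 mOsm/kg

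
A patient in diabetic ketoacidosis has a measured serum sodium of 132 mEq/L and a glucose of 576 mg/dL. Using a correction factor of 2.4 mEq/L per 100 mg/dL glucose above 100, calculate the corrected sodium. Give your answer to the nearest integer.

143 mEq/L

Corrected Na = measured Na + 2.4 · (glucose − 100)/100
= 132 + 2.4 · (576 − 100)/100
= 132 + 11.4
= 143.4 mEq/L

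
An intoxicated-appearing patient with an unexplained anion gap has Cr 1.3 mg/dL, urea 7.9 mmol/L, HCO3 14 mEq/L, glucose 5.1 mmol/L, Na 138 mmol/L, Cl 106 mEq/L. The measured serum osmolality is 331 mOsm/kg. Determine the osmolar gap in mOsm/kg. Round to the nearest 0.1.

Calculated osmolality = 2·Na + glucose + urea
= 2·138 + 5.1 + 7.9
= 276 + 5.10 + 7.90
= 289 mOsm/kg ≈ 289.0 mOsm/kg
Osmolar gap = measured − calculated = 331 − 289.0 = 42.0 mOsm/kg

42.0 mOsm/kg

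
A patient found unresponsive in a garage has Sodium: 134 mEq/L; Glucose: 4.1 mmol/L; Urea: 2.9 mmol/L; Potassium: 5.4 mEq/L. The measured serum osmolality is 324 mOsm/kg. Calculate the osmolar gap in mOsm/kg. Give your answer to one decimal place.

Calculated osmolality = 2·Na + glucose + urea
= 2·134 + 4.1 + 2.9
= 268 + 4.10 + 2.90
= 275 mOsm/kg ≈ 275.0 mOsm/kg
Osmolar gap = measured − calculated = 324 − 275.0 = 49.0 mOsm/kg

49.0 mOsm/kg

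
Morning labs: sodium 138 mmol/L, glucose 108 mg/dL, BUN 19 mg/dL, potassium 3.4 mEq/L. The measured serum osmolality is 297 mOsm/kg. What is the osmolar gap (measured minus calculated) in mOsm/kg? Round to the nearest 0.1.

Calculated osmolality = 2·Na + glucose/18 + BUN/2.8
= 2·138 + 108/18 + 19/2.8
= 276 + 6 + 6.79
= 288.79 mOsm/kg ≈ 288.8 mOsm/kg
Osmolar gap = measured − calculated = 297 − 288.8 = 8.2 mOsm/kg

8.2 mOsm/kg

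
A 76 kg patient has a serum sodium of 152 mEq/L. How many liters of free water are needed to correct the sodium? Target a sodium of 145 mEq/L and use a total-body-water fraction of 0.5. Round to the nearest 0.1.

1.8 L

TBW = 0.5 · 76 = 38 L
Free water deficit = TBW · (Na/145 − 1)
= 38 · (152/145 − 1)
= 38 · 0.0483
= 1.84 L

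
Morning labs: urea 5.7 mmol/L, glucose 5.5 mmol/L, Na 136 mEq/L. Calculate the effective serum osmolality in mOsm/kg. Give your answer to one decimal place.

Effective osmolality excludes urea (freely permeant across cell membranes):
2·Na + glucose
= 2·136 + 5.5
= 272 + 5.5
= 277.5 mOsm/kg

277.5 mOsm/kg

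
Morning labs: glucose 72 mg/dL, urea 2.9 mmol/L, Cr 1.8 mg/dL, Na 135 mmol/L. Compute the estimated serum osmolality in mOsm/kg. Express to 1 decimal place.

276.9 mOsm/kg

Calculated osmolality = 2·Na + glucose/18 + urea
= 2·135 + 72/18 + 2.9
= 270 + 4 + 2.90
= 276.9 mOsm/kg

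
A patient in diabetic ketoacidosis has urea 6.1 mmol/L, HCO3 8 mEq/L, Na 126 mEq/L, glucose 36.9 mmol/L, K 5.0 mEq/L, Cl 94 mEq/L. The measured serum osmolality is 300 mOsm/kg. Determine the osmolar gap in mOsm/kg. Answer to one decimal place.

Calculated osmolality = 2·Na + glucose + urea
= 2·126 + 36.9 + 6.1
= 252 + 36.90 + 6.10
= 295 mOsm/kg ≈ 295.0 mOsm/kg
Osmolar gap = measured − calculated = 300 − 295.0 = 5.0 mOsm/kg

5.0 mOsm/kg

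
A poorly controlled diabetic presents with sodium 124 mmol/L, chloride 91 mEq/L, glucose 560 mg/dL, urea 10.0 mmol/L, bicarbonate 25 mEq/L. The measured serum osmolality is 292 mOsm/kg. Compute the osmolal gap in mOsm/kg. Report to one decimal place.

Calculated osmolality = 2·Na + glucose/18 + urea
= 2·124 + 560/18 + 10
= 248 + 31.11 + 10
= 289.11 mOsm/kg ≈ 289.1 mOsm/kg
Osmolar gap = measured − calculated = 292 − 289.1 = 2.9 mOsm/kg

2.9 mOsm/kg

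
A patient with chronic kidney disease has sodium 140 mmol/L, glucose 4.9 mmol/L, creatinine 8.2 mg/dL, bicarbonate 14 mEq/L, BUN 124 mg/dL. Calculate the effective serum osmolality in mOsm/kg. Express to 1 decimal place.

284.9 mOsm/kg

Effective osmolality excludes urea (freely permeant across cell membranes):
2·Na + glucose
= 2·140 + 4.9
= 280 + 4.9
= 284.9 mOsm/kg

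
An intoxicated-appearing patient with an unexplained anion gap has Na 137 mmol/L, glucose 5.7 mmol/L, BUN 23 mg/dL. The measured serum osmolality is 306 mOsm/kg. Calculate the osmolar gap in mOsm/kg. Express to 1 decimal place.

Calculated osmolality = 2·Na + glucose + BUN/2.8
= 2·137 + 5.7 + 23/2.8
= 274 + 5.70 + 8.21
= 287.91 mOsm/kg ≈ 287.9 mOsm/kg
Osmolar gap = measured − calculated = 306 − 287.9 = 18.1 mOsm/kg

18.1 mOsm/kg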